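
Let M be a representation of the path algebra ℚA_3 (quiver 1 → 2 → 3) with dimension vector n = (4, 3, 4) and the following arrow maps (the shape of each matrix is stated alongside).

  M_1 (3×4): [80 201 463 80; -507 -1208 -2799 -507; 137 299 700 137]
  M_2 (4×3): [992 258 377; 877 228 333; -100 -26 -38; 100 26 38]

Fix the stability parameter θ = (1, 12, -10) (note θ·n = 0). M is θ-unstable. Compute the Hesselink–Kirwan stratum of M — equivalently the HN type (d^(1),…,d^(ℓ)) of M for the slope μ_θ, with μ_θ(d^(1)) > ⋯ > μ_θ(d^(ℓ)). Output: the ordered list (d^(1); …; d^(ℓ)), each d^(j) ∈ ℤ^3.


Via rank(M_{q-1}∘⋯∘M_p): M ≅ I[1,1], I[1,3]^3, I[3,3].
μ_θ-semistable layers: μ^(1)=1; μ^(2)=-10

((4, 3, 3); (0, 0, 1))


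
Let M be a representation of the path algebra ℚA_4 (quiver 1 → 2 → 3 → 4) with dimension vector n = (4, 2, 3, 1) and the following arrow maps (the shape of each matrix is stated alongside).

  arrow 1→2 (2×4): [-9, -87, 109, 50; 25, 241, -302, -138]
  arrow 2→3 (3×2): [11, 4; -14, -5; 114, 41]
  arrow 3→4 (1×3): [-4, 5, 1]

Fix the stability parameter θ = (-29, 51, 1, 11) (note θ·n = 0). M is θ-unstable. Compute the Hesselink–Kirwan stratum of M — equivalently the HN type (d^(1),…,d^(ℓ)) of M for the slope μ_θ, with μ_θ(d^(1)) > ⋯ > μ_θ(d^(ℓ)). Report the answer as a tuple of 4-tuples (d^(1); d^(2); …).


Via rank(M_{q-1}∘⋯∘M_p): M ≅ I[1,1]^2, I[1,3]^2, I[3,4].
μ_θ-semistable layers: μ^(1)=26; μ^(2)=11; μ^(3)=1; μ^(4)=-29

((0, 2, 2, 0); (0, 0, 0, 1); (0, 0, 1, 0); (4, 0, 0, 0))


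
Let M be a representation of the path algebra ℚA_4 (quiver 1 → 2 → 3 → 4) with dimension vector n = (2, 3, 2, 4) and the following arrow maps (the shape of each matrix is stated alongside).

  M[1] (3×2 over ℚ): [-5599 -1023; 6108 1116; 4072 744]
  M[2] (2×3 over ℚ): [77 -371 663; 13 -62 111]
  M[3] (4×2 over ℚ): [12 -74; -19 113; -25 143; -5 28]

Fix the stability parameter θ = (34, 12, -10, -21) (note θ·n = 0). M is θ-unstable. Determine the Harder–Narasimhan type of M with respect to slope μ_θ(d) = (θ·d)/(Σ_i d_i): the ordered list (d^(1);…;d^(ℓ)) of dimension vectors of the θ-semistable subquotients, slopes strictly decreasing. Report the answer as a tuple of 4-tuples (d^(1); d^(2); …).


Via rank(M_{q-1}∘⋯∘M_p): M ≅ I[1,1], I[1,4], I[2,2], I[2,4], I[4,4]^2.
μ_θ-semistable layers: μ^(1)=34; μ^(2)=12; μ^(3)=15/4; μ^(4)=-19/3; μ^(5)=-21

((1, 0, 0, 0); (0, 1, 0, 0); (1, 1, 1, 1); (0, 1, 1, 1); (0, 0, 0, 2))


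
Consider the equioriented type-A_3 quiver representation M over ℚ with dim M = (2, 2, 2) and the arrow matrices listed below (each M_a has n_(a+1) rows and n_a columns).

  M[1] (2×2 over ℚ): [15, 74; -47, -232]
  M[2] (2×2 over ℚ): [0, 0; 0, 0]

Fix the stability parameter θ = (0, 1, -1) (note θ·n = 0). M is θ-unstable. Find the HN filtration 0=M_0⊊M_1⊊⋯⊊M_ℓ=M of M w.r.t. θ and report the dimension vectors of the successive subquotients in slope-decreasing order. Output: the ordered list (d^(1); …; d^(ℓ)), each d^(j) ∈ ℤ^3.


Barcode: M ≅ I[1,2]^2, I[3,3]^2. HN layers by μ_θ (3 steps, strictly decreasing):
  μ^(1)=1; μ^(2)=0; μ^(3)=-1

((0, 2, 0); (2, 0, 0); (0, 0, 2))


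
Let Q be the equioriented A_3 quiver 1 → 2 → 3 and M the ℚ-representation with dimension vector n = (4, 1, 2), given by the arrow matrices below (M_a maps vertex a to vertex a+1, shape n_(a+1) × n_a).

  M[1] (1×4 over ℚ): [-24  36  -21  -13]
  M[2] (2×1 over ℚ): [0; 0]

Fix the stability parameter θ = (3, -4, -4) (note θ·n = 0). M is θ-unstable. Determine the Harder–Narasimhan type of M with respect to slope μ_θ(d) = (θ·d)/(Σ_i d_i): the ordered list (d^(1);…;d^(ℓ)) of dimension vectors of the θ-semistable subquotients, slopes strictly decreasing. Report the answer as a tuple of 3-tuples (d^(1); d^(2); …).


Interval decomposition of M: I[1,1]^3, I[1,2], I[3,3]^2.
HN type (ℓ=3): μ^(1)=3; μ^(2)=-1/2; μ^(3)=-4

((3, 0, 0); (1, 1, 0); (0, 0, 2))


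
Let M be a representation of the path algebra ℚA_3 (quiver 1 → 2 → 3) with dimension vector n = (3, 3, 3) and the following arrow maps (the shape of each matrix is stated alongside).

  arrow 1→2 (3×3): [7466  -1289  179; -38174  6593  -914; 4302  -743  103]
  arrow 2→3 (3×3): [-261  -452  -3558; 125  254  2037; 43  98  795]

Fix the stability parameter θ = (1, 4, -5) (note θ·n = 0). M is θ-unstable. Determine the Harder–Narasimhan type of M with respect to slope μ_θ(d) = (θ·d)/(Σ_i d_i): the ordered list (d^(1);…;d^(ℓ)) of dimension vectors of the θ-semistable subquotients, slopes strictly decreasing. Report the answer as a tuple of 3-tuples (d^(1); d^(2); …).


Via rank(M_{q-1}∘⋯∘M_p): M ≅ I[1,1], I[1,2], I[1,3], I[2,3], I[3,3].
μ_θ-semistable layers: μ^(1)=4; μ^(2)=1; μ^(3)=0; μ^(4)=-1/2; μ^(5)=-5

((0, 1, 0); (2, 0, 0); (1, 1, 1); (0, 1, 1); (0, 0, 1))


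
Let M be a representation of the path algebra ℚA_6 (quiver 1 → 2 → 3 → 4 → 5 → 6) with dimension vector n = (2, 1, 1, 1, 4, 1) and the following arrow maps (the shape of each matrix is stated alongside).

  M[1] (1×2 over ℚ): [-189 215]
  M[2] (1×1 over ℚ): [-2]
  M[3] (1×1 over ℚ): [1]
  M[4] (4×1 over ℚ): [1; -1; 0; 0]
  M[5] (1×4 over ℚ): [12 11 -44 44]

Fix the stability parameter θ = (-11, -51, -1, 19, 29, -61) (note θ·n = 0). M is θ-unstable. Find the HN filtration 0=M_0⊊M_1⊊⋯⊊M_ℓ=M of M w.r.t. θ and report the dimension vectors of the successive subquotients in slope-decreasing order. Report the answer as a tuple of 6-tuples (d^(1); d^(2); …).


Via rank(M_{q-1}∘⋯∘M_p): M ≅ I[1,1], I[1,6], I[5,5]^3.
μ_θ-semistable layers: μ^(1)=29; μ^(2)=-7/2; μ^(3)=-11; μ^(4)=-31

((0, 0, 0, 0, 3, 0); (0, 0, 1, 1, 1, 1); (1, 0, 0, 0, 0, 0); (1, 1, 0, 0, 0, 0))


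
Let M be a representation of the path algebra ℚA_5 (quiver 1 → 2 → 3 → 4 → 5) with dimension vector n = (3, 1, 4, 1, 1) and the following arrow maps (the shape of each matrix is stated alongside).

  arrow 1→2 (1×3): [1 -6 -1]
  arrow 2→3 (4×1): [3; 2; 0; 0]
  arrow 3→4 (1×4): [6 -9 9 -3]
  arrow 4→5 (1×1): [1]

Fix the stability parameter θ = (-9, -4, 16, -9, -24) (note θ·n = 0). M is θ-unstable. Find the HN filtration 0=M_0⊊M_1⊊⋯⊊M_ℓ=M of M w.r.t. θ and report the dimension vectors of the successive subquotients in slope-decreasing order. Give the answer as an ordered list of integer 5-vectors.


Interval decomposition of M: I[1,1]^2, I[1,3], I[3,3]^2, I[3,5].
HN type (ℓ=4): μ^(1)=16; μ^(2)=-4; μ^(3)=-17/3; μ^(4)=-9

((0, 0, 3, 0, 0); (0, 1, 0, 0, 0); (0, 0, 1, 1, 1); (3, 0, 0, 0, 0))


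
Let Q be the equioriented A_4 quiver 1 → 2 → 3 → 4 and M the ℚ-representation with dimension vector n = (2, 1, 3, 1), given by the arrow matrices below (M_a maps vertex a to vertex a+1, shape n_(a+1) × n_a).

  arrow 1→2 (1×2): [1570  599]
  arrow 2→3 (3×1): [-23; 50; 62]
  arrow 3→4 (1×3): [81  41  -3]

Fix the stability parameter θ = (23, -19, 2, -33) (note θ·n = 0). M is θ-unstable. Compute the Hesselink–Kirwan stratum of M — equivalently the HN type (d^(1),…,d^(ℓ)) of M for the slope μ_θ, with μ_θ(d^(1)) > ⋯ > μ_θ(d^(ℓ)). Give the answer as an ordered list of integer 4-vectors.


Via rank(M_{q-1}∘⋯∘M_p): M ≅ I[1,1], I[1,4], I[3,3]^2.
μ_θ-semistable layers: μ^(1)=23; μ^(2)=2; μ^(3)=-27/4

((1, 0, 0, 0); (0, 0, 2, 0); (1, 1, 1, 1))


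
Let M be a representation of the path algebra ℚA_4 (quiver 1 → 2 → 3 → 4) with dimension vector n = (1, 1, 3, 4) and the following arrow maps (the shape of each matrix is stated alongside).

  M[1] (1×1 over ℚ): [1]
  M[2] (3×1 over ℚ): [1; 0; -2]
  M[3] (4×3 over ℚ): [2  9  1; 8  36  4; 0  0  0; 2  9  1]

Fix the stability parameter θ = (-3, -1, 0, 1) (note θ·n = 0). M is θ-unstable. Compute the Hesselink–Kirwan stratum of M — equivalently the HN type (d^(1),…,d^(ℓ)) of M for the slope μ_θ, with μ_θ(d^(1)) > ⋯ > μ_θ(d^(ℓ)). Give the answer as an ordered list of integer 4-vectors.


Via rank(M_{q-1}∘⋯∘M_p): M ≅ I[1,3], I[3,3], I[3,4], I[4,4]^3.
μ_θ-semistable layers: μ^(1)=1; μ^(2)=0; μ^(3)=-1; μ^(4)=-3

((0, 0, 0, 4); (0, 0, 3, 0); (0, 1, 0, 0); (1, 0, 0, 0))


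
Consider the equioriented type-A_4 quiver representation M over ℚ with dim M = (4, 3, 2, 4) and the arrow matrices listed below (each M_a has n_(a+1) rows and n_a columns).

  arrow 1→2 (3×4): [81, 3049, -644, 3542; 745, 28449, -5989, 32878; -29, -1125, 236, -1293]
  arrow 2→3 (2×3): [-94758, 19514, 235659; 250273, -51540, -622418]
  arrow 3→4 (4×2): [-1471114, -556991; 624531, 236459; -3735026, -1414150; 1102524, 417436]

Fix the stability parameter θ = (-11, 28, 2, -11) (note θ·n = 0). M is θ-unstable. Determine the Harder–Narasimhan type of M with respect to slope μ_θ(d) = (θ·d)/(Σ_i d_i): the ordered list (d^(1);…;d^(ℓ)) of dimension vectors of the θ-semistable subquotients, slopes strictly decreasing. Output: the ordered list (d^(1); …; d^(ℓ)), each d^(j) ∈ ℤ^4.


Via rank(M_{q-1}∘⋯∘M_p): M ≅ I[1,1], I[1,2], I[1,4]^2, I[4,4]^2.
μ_θ-semistable layers: μ^(1)=28; μ^(2)=19/3; μ^(3)=-11

((0, 1, 0, 0); (0, 2, 2, 2); (4, 0, 0, 2))


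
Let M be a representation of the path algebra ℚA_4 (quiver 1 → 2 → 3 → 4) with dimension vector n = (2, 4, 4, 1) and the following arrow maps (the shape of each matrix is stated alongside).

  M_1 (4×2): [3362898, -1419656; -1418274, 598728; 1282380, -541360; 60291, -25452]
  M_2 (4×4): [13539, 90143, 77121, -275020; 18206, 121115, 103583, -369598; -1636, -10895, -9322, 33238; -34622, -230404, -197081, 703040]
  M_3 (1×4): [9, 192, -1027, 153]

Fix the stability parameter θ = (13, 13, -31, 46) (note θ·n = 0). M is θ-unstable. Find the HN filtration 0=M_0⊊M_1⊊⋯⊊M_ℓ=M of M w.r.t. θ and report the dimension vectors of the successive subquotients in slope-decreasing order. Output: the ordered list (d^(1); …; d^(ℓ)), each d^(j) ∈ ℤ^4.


Via rank(M_{q-1}∘⋯∘M_p): M ≅ I[1,1], I[1,2], I[2,3]^2, I[2,4], I[3,3].
μ_θ-semistable layers: μ^(1)=46; μ^(2)=13; μ^(3)=-9; μ^(4)=-31

((0, 0, 0, 1); (2, 1, 0, 0); (0, 3, 3, 0); (0, 0, 1, 0))


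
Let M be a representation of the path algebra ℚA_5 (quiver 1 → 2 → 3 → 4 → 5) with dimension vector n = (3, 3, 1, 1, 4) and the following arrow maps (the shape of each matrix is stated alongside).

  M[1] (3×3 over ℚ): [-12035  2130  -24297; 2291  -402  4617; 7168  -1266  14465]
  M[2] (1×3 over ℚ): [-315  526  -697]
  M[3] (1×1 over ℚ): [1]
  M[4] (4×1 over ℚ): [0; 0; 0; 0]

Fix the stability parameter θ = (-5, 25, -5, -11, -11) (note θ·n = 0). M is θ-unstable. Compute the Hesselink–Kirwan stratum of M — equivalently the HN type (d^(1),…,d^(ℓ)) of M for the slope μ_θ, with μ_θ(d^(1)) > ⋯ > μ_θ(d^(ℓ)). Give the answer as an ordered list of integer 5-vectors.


Via rank(M_{q-1}∘⋯∘M_p): M ≅ I[1,1], I[1,2], I[1,4], I[2,2], I[5,5]^4.
μ_θ-semistable layers: μ^(1)=25; μ^(2)=3; μ^(3)=-5; μ^(4)=-11

((0, 2, 0, 0, 0); (0, 1, 1, 1, 0); (3, 0, 0, 0, 0); (0, 0, 0, 0, 4))


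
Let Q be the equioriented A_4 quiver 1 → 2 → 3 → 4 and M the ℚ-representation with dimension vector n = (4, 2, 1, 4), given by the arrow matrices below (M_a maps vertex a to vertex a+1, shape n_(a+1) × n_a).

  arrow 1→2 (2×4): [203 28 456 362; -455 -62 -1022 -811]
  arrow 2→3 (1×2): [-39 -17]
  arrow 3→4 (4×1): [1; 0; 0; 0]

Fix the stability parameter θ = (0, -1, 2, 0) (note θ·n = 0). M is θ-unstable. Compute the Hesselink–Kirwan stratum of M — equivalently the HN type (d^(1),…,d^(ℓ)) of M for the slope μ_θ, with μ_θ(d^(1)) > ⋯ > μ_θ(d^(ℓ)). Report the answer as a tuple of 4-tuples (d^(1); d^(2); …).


Interval decomposition of M: I[1,1]^2, I[1,2], I[1,4], I[4,4]^3.
HN type (ℓ=3): μ^(1)=1; μ^(2)=0; μ^(3)=-1/2

((0, 0, 1, 1); (2, 0, 0, 3); (2, 2, 0, 0))


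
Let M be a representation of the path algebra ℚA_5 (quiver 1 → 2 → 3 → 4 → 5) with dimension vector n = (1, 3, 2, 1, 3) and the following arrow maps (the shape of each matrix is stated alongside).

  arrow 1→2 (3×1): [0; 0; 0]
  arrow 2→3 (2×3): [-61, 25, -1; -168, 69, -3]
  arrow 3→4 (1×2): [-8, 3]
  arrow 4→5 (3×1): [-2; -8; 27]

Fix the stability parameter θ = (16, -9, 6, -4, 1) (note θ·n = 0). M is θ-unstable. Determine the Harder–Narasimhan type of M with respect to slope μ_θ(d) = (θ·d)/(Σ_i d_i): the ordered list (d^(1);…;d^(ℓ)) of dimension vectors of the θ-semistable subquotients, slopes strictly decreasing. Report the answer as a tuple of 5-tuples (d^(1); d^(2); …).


Barcode: M ≅ I[1,1], I[2,2], I[2,3], I[2,5], I[5,5]^2. HN layers by μ_θ (4 steps, strictly decreasing):
  μ^(1)=16; μ^(2)=6; μ^(3)=1; μ^(4)=-9

((1, 0, 0, 0, 0); (0, 0, 1, 0, 0); (0, 0, 1, 1, 3); (0, 3, 0, 0, 0))


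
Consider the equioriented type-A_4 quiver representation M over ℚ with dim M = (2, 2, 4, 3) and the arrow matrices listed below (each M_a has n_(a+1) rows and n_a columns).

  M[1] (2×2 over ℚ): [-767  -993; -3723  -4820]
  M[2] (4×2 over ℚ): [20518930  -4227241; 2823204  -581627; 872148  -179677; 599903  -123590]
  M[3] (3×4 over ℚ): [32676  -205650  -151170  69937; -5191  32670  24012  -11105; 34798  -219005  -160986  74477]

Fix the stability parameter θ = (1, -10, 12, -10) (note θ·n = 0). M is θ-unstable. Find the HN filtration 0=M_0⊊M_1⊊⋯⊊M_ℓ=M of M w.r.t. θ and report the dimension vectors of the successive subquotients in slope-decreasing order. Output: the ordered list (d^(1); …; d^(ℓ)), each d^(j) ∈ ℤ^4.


Barcode: M ≅ I[1,4]^2, I[3,3], I[3,4]. HN layers by μ_θ (3 steps, strictly decreasing):
  μ^(1)=12; μ^(2)=1; μ^(3)=-9/2

((0, 0, 1, 0); (0, 0, 3, 3); (2, 2, 0, 0))


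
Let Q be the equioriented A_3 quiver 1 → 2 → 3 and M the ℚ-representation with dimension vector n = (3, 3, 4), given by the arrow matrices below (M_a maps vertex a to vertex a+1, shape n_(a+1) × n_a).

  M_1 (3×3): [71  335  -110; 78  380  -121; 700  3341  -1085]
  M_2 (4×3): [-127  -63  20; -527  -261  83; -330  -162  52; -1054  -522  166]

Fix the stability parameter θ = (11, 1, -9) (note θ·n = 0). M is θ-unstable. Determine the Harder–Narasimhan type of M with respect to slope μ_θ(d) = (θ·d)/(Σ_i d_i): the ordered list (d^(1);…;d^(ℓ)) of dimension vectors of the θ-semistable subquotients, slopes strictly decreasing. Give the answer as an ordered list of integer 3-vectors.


Barcode: M ≅ I[1,2], I[1,3]^2, I[3,3]^2. HN layers by μ_θ (3 steps, strictly decreasing):
  μ^(1)=6; μ^(2)=1; μ^(3)=-9

((1, 1, 0); (2, 2, 2); (0, 0, 2))


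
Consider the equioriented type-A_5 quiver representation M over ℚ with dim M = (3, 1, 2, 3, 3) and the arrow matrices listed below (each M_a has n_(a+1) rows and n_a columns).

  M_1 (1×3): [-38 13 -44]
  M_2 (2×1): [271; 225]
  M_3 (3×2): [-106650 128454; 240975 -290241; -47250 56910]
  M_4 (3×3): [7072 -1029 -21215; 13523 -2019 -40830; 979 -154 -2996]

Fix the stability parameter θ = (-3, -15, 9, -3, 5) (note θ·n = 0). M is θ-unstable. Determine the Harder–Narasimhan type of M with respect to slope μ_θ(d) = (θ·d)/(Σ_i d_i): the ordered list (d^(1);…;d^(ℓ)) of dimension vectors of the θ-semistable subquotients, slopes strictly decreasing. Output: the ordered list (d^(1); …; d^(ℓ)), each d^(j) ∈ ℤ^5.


Via rank(M_{q-1}∘⋯∘M_p): M ≅ I[1,1]^2, I[1,3], I[3,5], I[4,5]^2.
μ_θ-semistable layers: μ^(1)=9; μ^(2)=5; μ^(3)=3; μ^(4)=-3; μ^(5)=-9

((0, 0, 1, 0, 0); (0, 0, 0, 0, 3); (0, 0, 1, 1, 0); (2, 0, 0, 2, 0); (1, 1, 0, 0, 0))


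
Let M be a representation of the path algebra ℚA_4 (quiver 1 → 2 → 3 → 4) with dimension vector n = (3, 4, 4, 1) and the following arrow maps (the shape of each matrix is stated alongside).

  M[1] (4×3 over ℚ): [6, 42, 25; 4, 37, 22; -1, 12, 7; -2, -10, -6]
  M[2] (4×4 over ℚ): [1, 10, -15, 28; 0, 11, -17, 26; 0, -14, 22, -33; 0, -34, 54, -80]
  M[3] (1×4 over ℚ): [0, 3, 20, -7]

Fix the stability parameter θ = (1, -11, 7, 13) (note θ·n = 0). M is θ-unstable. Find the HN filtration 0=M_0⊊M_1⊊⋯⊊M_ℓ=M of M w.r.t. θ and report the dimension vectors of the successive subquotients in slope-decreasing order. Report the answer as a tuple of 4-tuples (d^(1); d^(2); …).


Via rank(M_{q-1}∘⋯∘M_p): M ≅ I[1,2], I[1,3], I[1,4], I[2,3], I[3,3].
μ_θ-semistable layers: μ^(1)=13; μ^(2)=7; μ^(3)=-5; μ^(4)=-11

((0, 0, 0, 1); (0, 0, 4, 0); (3, 3, 0, 0); (0, 1, 0, 0))


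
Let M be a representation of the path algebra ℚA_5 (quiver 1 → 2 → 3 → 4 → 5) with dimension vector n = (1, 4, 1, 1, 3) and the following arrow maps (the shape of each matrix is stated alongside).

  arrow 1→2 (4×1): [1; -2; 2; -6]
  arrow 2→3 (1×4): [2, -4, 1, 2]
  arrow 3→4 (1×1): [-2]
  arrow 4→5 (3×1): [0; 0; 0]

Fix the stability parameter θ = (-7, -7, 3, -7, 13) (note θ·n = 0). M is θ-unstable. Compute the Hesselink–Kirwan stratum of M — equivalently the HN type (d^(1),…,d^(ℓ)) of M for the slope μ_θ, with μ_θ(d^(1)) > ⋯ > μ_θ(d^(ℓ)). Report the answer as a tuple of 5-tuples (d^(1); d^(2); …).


Interval decomposition of M: I[1,2], I[2,2]^2, I[2,4], I[5,5]^3.
HN type (ℓ=3): μ^(1)=13; μ^(2)=-2; μ^(3)=-7

((0, 0, 0, 0, 3); (0, 0, 1, 1, 0); (1, 4, 0, 0, 0))


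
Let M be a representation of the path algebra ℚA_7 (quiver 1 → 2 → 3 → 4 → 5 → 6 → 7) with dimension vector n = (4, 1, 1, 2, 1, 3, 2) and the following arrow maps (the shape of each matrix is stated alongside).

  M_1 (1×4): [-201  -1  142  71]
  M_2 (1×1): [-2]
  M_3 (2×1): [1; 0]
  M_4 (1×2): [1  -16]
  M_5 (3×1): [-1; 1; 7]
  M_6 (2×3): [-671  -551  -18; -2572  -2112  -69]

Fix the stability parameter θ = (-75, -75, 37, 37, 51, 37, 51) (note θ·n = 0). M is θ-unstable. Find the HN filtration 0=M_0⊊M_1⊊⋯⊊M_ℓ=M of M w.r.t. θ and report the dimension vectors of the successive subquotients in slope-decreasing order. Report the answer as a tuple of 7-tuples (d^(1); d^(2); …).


Interval decomposition of M: I[1,1]^3, I[1,7], I[4,4], I[6,6], I[6,7].
HN type (ℓ=4): μ^(1)=51; μ^(2)=44; μ^(3)=37; μ^(4)=-75

((0, 0, 0, 0, 0, 0, 2); (0, 0, 0, 0, 1, 1, 0); (0, 0, 1, 2, 0, 2, 0); (4, 1, 0, 0, 0, 0, 0))


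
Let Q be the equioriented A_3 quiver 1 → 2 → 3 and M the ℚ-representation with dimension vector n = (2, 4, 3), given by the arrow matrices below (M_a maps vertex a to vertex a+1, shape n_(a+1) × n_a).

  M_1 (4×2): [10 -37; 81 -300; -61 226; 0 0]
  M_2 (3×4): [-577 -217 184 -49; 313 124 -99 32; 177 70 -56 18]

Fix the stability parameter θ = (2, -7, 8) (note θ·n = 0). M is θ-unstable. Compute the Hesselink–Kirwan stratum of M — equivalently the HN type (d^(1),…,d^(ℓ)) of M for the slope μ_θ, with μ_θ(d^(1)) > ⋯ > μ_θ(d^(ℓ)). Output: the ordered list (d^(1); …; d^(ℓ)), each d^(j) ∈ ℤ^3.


Via rank(M_{q-1}∘⋯∘M_p): M ≅ I[1,3]^2, I[2,2], I[2,3].
μ_θ-semistable layers: μ^(1)=8; μ^(2)=-5/2; μ^(3)=-7

((0, 0, 3); (2, 2, 0); (0, 2, 0))


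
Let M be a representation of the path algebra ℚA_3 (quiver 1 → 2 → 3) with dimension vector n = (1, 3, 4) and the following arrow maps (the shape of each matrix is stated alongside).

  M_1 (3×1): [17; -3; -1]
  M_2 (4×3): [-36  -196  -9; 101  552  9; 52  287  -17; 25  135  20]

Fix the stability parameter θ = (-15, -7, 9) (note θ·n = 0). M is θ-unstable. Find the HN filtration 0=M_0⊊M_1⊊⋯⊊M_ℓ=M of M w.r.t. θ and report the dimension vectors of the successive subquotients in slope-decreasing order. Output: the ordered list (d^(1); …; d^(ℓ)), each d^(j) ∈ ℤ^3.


Via rank(M_{q-1}∘⋯∘M_p): M ≅ I[1,3], I[2,3]^2, I[3,3].
μ_θ-semistable layers: μ^(1)=9; μ^(2)=-7; μ^(3)=-15

((0, 0, 4); (0, 3, 0); (1, 0, 0))


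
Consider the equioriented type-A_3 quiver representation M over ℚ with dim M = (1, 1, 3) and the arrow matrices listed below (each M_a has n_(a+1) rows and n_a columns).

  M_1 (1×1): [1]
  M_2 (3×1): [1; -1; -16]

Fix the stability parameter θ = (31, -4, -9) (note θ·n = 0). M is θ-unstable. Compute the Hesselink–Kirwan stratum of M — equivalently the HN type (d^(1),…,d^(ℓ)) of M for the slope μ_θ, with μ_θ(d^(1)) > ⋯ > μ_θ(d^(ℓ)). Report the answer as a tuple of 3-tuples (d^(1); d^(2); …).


Via rank(M_{q-1}∘⋯∘M_p): M ≅ I[1,3], I[3,3]^2.
μ_θ-semistable layers: μ^(1)=6; μ^(2)=-9

((1, 1, 1); (0, 0, 2))


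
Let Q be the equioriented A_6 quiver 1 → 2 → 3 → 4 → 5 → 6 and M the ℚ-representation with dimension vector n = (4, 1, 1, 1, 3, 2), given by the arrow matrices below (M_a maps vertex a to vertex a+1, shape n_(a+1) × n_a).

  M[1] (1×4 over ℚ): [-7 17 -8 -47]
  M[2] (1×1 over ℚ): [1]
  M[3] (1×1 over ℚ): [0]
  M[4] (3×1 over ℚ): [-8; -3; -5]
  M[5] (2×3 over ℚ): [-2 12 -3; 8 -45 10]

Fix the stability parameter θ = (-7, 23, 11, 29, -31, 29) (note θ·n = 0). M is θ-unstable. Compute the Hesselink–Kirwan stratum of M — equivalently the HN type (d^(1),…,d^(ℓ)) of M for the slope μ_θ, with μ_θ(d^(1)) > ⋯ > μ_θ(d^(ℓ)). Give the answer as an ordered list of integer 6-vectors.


Via rank(M_{q-1}∘⋯∘M_p): M ≅ I[1,1]^3, I[1,3], I[4,6], I[5,5], I[5,6].
μ_θ-semistable layers: μ^(1)=29; μ^(2)=17; μ^(3)=-1; μ^(4)=-7; μ^(5)=-31

((0, 0, 0, 0, 0, 2); (0, 1, 1, 0, 0, 0); (0, 0, 0, 1, 1, 0); (4, 0, 0, 0, 0, 0); (0, 0, 0, 0, 2, 0))


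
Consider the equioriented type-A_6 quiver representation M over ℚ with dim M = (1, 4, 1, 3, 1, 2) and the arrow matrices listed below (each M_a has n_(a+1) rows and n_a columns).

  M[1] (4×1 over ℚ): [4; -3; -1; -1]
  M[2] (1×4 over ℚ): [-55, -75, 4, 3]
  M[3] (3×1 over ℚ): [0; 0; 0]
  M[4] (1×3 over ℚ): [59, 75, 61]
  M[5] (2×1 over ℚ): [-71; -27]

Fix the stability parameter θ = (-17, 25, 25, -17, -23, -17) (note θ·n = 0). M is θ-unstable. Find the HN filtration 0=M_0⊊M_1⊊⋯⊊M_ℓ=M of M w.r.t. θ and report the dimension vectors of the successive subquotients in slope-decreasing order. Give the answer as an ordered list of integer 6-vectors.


Barcode: M ≅ I[1,3], I[2,2]^3, I[4,4]^2, I[4,6], I[6,6]. HN layers by μ_θ (3 steps, strictly decreasing):
  μ^(1)=25; μ^(2)=-17; μ^(3)=-20

((0, 4, 1, 0, 0, 0); (1, 0, 0, 2, 0, 2); (0, 0, 0, 1, 1, 0))


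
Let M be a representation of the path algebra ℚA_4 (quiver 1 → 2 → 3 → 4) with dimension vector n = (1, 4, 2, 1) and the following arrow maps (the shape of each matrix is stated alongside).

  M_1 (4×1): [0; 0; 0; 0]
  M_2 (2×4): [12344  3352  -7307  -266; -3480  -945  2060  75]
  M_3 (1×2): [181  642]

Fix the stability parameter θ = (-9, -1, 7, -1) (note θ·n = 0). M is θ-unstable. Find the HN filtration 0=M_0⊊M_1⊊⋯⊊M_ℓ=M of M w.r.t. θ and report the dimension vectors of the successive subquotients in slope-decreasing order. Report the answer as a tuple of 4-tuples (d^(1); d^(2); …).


Barcode: M ≅ I[1,1], I[2,2]^2, I[2,3], I[2,4]. HN layers by μ_θ (4 steps, strictly decreasing):
  μ^(1)=7; μ^(2)=3; μ^(3)=-1; μ^(4)=-9

((0, 0, 1, 0); (0, 0, 1, 1); (0, 4, 0, 0); (1, 0, 0, 0))


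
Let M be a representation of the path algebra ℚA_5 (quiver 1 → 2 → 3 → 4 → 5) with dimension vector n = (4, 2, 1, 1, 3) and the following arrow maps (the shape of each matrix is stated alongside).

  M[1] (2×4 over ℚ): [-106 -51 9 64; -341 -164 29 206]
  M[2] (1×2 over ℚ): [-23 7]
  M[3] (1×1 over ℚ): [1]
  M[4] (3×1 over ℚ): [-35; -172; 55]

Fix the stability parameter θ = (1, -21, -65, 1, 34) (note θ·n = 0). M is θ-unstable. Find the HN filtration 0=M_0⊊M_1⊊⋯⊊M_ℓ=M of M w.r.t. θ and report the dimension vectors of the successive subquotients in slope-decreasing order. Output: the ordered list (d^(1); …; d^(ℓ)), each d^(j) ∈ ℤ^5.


Interval decomposition of M: I[1,1]^2, I[1,2], I[1,5], I[5,5]^2.
HN type (ℓ=4): μ^(1)=34; μ^(2)=1; μ^(3)=-10; μ^(4)=-85/3

((0, 0, 0, 0, 3); (2, 0, 0, 1, 0); (1, 1, 0, 0, 0); (1, 1, 1, 0, 0))


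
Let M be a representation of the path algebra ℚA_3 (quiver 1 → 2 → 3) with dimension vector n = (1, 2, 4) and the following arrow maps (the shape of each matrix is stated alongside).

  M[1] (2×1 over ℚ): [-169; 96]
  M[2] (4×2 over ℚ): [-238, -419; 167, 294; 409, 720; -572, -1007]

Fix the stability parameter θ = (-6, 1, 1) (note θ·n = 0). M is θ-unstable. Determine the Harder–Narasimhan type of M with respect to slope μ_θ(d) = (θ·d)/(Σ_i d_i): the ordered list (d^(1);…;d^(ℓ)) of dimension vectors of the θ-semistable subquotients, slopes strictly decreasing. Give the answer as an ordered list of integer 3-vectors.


Interval decomposition of M: I[1,3], I[2,3], I[3,3]^2.
HN type (ℓ=2): μ^(1)=1; μ^(2)=-6

((0, 2, 4); (1, 0, 0))


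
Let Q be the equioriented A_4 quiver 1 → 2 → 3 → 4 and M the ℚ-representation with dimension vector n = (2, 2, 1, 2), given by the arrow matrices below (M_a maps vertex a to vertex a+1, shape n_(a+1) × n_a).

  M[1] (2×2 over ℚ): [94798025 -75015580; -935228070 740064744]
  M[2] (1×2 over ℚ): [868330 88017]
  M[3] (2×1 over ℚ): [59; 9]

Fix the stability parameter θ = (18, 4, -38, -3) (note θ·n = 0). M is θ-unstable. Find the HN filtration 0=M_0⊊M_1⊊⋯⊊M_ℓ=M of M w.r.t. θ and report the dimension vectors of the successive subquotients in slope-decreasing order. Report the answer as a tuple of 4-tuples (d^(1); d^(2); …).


Via rank(M_{q-1}∘⋯∘M_p): M ≅ I[1,1], I[1,4], I[2,2], I[4,4].
μ_θ-semistable layers: μ^(1)=18; μ^(2)=4; μ^(3)=-3; μ^(4)=-16/3

((1, 0, 0, 0); (0, 1, 0, 0); (0, 0, 0, 2); (1, 1, 1, 0))


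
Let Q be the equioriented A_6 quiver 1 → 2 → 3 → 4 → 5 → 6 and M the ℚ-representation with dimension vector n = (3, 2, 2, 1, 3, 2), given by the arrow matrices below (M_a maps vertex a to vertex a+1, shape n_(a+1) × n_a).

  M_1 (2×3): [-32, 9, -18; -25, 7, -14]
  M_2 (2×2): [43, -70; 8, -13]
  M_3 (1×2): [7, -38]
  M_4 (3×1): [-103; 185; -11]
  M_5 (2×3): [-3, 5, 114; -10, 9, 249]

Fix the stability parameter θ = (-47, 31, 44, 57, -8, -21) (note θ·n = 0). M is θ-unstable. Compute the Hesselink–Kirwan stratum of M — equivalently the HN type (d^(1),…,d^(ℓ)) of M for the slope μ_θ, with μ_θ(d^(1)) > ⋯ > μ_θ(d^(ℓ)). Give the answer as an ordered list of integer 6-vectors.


Barcode: M ≅ I[1,1], I[1,3], I[1,6], I[5,5], I[5,6]. HN layers by μ_θ (6 steps, strictly decreasing):
  μ^(1)=44; μ^(2)=31; μ^(3)=103/5; μ^(4)=-8; μ^(5)=-29/2; μ^(6)=-47

((0, 0, 1, 0, 0, 0); (0, 1, 0, 0, 0, 0); (0, 1, 1, 1, 1, 1); (0, 0, 0, 0, 1, 0); (0, 0, 0, 0, 1, 1); (3, 0, 0, 0, 0, 0))


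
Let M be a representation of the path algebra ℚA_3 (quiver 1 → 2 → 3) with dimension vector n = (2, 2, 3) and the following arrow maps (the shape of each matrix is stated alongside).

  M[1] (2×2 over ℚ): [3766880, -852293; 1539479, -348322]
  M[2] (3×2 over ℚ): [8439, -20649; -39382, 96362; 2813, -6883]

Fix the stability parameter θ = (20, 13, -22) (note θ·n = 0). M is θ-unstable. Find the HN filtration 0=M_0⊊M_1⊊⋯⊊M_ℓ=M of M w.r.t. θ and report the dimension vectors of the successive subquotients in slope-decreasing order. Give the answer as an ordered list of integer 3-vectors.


Barcode: M ≅ I[1,2], I[1,3], I[3,3]^2. HN layers by μ_θ (3 steps, strictly decreasing):
  μ^(1)=33/2; μ^(2)=11/3; μ^(3)=-22

((1, 1, 0); (1, 1, 1); (0, 0, 2))


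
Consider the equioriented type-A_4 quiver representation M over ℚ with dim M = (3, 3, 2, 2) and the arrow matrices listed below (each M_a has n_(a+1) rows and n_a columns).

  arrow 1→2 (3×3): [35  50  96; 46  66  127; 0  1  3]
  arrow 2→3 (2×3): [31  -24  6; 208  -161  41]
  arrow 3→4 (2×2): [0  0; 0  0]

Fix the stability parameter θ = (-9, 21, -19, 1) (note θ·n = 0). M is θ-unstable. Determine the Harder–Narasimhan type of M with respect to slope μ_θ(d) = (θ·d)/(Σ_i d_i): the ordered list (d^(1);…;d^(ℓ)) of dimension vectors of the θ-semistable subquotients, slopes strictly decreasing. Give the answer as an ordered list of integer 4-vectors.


Interval decomposition of M: I[1,2], I[1,3]^2, I[4,4]^2.
HN type (ℓ=3): μ^(1)=21; μ^(2)=1; μ^(3)=-9

((0, 1, 0, 0); (0, 2, 2, 2); (3, 0, 0, 0))


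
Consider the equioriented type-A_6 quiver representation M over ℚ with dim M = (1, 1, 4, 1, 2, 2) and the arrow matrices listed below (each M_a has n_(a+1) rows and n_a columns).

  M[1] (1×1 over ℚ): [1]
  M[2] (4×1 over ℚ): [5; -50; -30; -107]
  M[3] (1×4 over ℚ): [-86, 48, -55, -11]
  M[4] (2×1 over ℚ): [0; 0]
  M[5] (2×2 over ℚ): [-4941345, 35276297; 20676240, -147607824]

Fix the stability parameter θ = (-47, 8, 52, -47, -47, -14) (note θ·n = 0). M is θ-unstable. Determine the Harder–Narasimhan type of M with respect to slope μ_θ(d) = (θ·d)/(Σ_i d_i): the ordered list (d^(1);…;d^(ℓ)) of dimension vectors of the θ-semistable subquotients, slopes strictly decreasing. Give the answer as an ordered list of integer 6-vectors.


Interval decomposition of M: I[1,4], I[3,3]^3, I[5,5], I[5,6], I[6,6].
HN type (ℓ=4): μ^(1)=52; μ^(2)=13/3; μ^(3)=-14; μ^(4)=-47

((0, 0, 3, 0, 0, 0); (0, 1, 1, 1, 0, 0); (0, 0, 0, 0, 0, 2); (1, 0, 0, 0, 2, 0))


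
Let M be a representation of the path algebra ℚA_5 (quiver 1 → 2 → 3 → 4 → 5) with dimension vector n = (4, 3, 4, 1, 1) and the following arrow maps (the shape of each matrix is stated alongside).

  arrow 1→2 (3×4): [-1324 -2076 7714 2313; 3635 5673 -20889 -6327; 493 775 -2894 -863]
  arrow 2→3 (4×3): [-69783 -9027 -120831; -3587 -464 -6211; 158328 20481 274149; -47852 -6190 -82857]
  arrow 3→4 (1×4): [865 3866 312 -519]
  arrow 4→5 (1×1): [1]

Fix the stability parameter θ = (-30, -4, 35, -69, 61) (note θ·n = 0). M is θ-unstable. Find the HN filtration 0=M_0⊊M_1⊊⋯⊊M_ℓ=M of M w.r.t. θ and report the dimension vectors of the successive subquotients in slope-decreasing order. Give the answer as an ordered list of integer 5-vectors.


Barcode: M ≅ I[1,1], I[1,3]^2, I[1,5], I[3,3]. HN layers by μ_θ (5 steps, strictly decreasing):
  μ^(1)=61; μ^(2)=35; μ^(3)=-4; μ^(4)=-38/3; μ^(5)=-30

((0, 0, 0, 0, 1); (0, 0, 3, 0, 0); (0, 2, 0, 0, 0); (0, 1, 1, 1, 0); (4, 0, 0, 0, 0))


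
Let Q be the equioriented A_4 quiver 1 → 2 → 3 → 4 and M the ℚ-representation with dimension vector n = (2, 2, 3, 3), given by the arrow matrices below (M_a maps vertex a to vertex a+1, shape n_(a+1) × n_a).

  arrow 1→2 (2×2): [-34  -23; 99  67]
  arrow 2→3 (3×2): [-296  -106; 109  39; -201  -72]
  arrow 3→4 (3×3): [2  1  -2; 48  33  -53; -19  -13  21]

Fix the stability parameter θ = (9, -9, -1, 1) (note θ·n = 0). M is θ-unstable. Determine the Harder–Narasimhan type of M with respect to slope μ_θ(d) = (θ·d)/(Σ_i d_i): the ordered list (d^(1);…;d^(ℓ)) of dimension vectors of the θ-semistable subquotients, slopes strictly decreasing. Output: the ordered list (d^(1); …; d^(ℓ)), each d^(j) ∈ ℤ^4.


Via rank(M_{q-1}∘⋯∘M_p): M ≅ I[1,4]^2, I[3,4].
μ_θ-semistable layers: μ^(1)=1; μ^(2)=-1/3; μ^(3)=-1

((0, 0, 0, 3); (2, 2, 2, 0); (0, 0, 1, 0))


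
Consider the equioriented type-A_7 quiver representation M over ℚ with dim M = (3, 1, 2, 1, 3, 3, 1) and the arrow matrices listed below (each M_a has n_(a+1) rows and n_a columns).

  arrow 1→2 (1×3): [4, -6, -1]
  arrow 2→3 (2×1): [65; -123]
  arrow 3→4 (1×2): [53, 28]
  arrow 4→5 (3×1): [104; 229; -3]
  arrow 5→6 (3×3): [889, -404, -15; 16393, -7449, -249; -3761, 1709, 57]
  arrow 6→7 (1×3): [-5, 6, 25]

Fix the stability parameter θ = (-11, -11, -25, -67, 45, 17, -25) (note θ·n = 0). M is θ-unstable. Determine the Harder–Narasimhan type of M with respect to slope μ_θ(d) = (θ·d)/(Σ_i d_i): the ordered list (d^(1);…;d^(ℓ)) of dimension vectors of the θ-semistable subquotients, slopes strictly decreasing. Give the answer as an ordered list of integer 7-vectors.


Via rank(M_{q-1}∘⋯∘M_p): M ≅ I[1,1]^2, I[1,7], I[3,3], I[5,5], I[5,6], I[6,6].
μ_θ-semistable layers: μ^(1)=45; μ^(2)=31; μ^(3)=17; μ^(4)=37/3; μ^(5)=-11; μ^(6)=-25; μ^(7)=-57/2

((0, 0, 0, 0, 1, 0, 0); (0, 0, 0, 0, 1, 1, 0); (0, 0, 0, 0, 0, 1, 0); (0, 0, 0, 0, 1, 1, 1); (2, 0, 0, 0, 0, 0, 0); (0, 0, 1, 0, 0, 0, 0); (1, 1, 1, 1, 0, 0, 0))


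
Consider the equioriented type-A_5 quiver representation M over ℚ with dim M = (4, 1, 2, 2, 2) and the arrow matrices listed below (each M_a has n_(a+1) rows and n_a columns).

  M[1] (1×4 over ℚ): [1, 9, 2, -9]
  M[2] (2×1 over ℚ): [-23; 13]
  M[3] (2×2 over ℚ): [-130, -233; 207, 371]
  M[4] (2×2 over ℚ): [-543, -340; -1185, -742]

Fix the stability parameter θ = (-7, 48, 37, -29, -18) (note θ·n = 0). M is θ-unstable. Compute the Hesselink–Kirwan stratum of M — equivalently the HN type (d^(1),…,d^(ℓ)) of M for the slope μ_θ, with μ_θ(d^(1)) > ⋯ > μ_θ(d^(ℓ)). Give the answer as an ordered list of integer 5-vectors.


Via rank(M_{q-1}∘⋯∘M_p): M ≅ I[1,1]^3, I[1,5], I[3,5].
μ_θ-semistable layers: μ^(1)=19/2; μ^(2)=-10/3; μ^(3)=-7

((0, 1, 1, 1, 1); (0, 0, 1, 1, 1); (4, 0, 0, 0, 0))


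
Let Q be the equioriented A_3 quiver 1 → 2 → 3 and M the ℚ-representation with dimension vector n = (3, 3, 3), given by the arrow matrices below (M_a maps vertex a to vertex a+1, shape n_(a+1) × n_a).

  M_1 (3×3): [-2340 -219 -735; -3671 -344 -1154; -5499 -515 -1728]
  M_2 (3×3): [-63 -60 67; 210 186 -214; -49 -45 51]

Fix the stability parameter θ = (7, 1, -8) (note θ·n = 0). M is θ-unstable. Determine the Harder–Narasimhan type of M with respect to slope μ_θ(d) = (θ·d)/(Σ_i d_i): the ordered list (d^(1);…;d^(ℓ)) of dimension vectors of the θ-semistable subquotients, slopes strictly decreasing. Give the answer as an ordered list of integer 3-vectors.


Via rank(M_{q-1}∘⋯∘M_p): M ≅ I[1,2], I[1,3]^2, I[3,3].
μ_θ-semistable layers: μ^(1)=4; μ^(2)=0; μ^(3)=-8

((1, 1, 0); (2, 2, 2); (0, 0, 1))


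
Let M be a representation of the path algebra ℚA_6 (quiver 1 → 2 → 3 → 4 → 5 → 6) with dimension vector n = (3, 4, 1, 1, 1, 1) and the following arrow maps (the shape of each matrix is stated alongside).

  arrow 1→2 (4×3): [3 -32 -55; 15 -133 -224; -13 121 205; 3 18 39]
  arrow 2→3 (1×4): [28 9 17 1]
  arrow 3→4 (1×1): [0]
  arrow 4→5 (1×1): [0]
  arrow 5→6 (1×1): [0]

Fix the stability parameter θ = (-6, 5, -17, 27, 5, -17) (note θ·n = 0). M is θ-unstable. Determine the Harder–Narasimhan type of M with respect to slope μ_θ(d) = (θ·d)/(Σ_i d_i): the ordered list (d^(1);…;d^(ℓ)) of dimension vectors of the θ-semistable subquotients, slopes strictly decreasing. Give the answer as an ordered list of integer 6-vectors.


Via rank(M_{q-1}∘⋯∘M_p): M ≅ I[1,2]^2, I[1,3], I[2,2], I[4,4], I[5,5], I[6,6].
μ_θ-semistable layers: μ^(1)=27; μ^(2)=5; μ^(3)=-6; μ^(4)=-17

((0, 0, 0, 1, 0, 0); (0, 3, 0, 0, 1, 0); (3, 1, 1, 0, 0, 0); (0, 0, 0, 0, 0, 1))


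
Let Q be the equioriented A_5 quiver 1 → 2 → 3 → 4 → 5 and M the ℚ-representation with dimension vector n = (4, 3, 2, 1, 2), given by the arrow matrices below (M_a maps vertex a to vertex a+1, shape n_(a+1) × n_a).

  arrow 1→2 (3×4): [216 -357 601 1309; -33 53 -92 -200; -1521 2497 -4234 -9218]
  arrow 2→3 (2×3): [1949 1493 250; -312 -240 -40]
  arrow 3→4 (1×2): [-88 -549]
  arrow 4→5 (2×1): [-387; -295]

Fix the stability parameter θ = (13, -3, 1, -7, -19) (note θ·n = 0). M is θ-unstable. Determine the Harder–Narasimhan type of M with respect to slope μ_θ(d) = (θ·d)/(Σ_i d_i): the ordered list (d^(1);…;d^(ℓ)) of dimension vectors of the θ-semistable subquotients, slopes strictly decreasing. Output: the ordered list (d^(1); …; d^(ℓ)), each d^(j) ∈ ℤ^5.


Barcode: M ≅ I[1,1], I[1,2], I[1,3], I[1,5], I[5,5]. HN layers by μ_θ (5 steps, strictly decreasing):
  μ^(1)=13; μ^(2)=5; μ^(3)=11/3; μ^(4)=-3; μ^(5)=-19

((1, 0, 0, 0, 0); (1, 1, 0, 0, 0); (1, 1, 1, 0, 0); (1, 1, 1, 1, 1); (0, 0, 0, 0, 1))


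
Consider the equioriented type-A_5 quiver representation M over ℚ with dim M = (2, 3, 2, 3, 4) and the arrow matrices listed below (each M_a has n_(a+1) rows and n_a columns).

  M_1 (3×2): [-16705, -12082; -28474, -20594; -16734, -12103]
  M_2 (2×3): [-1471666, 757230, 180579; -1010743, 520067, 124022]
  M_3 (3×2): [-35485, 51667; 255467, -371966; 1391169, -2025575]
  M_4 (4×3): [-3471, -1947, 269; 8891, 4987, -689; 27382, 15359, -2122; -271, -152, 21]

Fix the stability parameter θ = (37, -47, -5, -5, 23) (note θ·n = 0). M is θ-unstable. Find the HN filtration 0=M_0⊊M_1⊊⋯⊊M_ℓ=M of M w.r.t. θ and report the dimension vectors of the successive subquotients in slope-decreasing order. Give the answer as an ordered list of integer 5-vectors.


Interval decomposition of M: I[1,4], I[1,5], I[2,2], I[4,5], I[5,5]^2.
HN type (ℓ=3): μ^(1)=23; μ^(2)=-5; μ^(3)=-47

((0, 0, 0, 0, 4); (2, 2, 2, 3, 0); (0, 1, 0, 0, 0))


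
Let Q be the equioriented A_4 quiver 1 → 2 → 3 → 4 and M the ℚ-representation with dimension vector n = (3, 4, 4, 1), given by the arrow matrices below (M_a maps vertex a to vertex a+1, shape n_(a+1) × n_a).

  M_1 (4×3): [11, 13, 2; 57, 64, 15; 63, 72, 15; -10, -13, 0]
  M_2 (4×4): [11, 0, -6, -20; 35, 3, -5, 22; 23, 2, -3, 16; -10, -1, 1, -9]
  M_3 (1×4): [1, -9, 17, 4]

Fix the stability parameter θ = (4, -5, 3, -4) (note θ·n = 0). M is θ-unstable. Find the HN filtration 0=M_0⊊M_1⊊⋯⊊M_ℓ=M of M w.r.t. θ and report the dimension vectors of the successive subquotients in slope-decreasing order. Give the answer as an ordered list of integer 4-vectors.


Barcode: M ≅ I[1,3]^2, I[1,4], I[2,3]. HN layers by μ_θ (3 steps, strictly decreasing):
  μ^(1)=3; μ^(2)=-1/2; μ^(3)=-5

((0, 0, 3, 0); (3, 3, 1, 1); (0, 1, 0, 0))


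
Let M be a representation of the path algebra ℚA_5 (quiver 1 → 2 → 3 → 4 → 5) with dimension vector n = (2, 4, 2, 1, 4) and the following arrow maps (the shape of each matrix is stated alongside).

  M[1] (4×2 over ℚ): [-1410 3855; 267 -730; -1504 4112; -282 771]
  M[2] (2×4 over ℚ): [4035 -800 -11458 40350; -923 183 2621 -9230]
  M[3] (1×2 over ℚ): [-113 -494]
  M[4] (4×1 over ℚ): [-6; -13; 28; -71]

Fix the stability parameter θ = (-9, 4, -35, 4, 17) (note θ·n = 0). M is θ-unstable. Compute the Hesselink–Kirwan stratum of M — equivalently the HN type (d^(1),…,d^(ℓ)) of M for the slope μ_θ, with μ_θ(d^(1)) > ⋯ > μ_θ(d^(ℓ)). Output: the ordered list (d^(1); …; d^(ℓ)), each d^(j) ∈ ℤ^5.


Barcode: M ≅ I[1,3], I[1,5], I[2,2]^2, I[5,5]^3. HN layers by μ_θ (3 steps, strictly decreasing):
  μ^(1)=17; μ^(2)=4; μ^(3)=-40/3

((0, 0, 0, 0, 4); (0, 2, 0, 1, 0); (2, 2, 2, 0, 0))


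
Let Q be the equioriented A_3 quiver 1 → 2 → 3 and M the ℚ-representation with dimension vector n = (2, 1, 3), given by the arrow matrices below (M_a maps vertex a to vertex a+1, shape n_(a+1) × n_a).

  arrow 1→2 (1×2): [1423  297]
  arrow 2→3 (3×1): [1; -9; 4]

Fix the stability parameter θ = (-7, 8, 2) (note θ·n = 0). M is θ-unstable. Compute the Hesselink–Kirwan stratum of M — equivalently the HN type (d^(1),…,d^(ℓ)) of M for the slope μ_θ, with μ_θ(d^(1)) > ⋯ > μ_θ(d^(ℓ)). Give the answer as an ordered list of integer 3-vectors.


Via rank(M_{q-1}∘⋯∘M_p): M ≅ I[1,1], I[1,3], I[3,3]^2.
μ_θ-semistable layers: μ^(1)=5; μ^(2)=2; μ^(3)=-7

((0, 1, 1); (0, 0, 2); (2, 0, 0))


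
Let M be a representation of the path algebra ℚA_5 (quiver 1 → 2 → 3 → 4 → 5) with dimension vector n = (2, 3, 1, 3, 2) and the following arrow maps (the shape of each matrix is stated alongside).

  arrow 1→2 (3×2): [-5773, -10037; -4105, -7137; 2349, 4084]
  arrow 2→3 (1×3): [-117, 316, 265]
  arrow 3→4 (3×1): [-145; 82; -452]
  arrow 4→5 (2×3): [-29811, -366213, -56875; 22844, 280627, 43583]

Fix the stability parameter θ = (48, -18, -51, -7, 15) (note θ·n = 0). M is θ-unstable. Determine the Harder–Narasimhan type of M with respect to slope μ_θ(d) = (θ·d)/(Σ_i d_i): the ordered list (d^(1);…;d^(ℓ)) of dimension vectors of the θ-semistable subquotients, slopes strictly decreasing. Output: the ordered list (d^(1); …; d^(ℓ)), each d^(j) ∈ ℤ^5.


Barcode: M ≅ I[1,2], I[1,5], I[2,2], I[4,4], I[4,5]. HN layers by μ_θ (3 steps, strictly decreasing):
  μ^(1)=15; μ^(2)=-7; μ^(3)=-18

((1, 1, 0, 0, 2); (1, 1, 1, 3, 0); (0, 1, 0, 0, 0))
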